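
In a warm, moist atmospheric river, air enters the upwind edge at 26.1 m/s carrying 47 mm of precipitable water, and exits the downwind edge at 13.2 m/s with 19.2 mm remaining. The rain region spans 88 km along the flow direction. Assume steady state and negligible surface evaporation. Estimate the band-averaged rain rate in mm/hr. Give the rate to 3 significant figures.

Column moisture flux per unit crosswind length is F = V × PW.
Inflow: F_in = 26.1 × 47 = 1226.7 mm·m/s
Outflow: F_out = 13.2 × 19.2 = 253.44 mm·m/s
Steady-state rate R = (F_in − F_out)/L = (1226.7 − 253.44) / 88000 m = 1.106e-02 mm/s.
R = 1.106e-02 × 3600 = 39.8 mm/hr.

R ≈ 39.8 mm/hr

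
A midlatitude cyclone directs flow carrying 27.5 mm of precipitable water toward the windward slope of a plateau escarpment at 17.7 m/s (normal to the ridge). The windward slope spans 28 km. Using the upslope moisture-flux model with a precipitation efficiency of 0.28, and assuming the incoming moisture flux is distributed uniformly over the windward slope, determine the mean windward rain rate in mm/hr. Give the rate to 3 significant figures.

R ≈ 17.5 mm/hr

Incoming column moisture flux per unit ridge length: F = V × PW = 17.7 × 27.5 = 486.75 mm·m/s.
Spread over the 28 km slope with efficiency ε = 0.28: R = ε·F/W = 0.28 × 486.75 / 28000 m = 4.868e-03 mm/s.
R = 4.868e-03 × 3600 = 17.5 mm/hr.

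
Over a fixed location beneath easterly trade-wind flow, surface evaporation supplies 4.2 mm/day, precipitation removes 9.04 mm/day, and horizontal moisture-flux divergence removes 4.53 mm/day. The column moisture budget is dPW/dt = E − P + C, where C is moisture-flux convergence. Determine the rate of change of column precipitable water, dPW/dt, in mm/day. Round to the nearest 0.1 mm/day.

dPW/dt = E − P + C = 4.2 − 9.04 + (-4.53) = -9.4 mm/day.

dPW/dt ≈ -9.4 mm/day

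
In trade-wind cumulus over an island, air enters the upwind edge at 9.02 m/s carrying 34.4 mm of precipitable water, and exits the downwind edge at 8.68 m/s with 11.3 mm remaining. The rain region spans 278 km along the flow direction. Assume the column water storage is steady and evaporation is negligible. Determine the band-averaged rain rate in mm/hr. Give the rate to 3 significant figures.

R ≈ 2.75 mm/hr

Column moisture flux per unit crosswind length is F = V × PW.
Inflow: F_in = 9.02 × 34.4 = 310.288 mm·m/s
Outflow: F_out = 8.68 × 11.3 = 98.084 mm·m/s
Steady-state rate R = (F_in − F_out)/L = (310.288 − 98.084) / 278000 m = 7.633e-04 mm/s.
R = 7.633e-04 × 3600 = 2.75 mm/hr.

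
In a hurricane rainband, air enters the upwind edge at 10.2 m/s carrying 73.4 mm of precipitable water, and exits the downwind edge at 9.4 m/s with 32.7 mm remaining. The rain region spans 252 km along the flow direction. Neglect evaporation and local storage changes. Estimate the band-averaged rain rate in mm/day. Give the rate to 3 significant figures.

Column moisture flux per unit crosswind length is F = V × PW.
Inflow: F_in = 10.2 × 73.4 = 748.68 mm·m/s
Outflow: F_out = 9.4 × 32.7 = 307.38 mm·m/s
Steady-state rate R = (F_in − F_out)/L = (748.68 − 307.38) / 252000 m = 1.751e-03 mm/s.
R = 1.751e-03 × 3600 × 24 = 151 mm/day.

R ≈ 151 mm/day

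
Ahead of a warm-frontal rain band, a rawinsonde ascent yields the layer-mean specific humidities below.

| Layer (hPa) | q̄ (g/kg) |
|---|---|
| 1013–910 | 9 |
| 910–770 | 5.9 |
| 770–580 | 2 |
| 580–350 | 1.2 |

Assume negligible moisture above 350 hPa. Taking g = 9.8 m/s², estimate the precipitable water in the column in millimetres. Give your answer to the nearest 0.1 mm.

Precipitable water is the column-integrated vapour mass per unit area: PW = (1/g) Σ q̄ Δp, with q in kg/kg and Δp in Pa (1 kg/m² of water = 1 mm).
Layer 1013–910 hPa: Δp = 103 hPa = 10300 Pa, q̄ = 0.009 kg/kg → 0.009 × 10300 / 9.8 = 9.46 mm
Layer 910–770 hPa: Δp = 140 hPa = 14000 Pa, q̄ = 0.0059 kg/kg → 0.0059 × 14000 / 9.8 = 8.43 mm
Layer 770–580 hPa: Δp = 190 hPa = 19000 Pa, q̄ = 0.002 kg/kg → 0.002 × 19000 / 9.8 = 3.88 mm
Layer 580–350 hPa: Δp = 230 hPa = 23000 Pa, q̄ = 0.0012 kg/kg → 0.0012 × 23000 / 9.8 = 2.82 mm
PW = 9.46 + 8.43 + 3.88 + 2.82 = 24.59 ≈ 24.6 mm.

PW ≈ 24.6 mm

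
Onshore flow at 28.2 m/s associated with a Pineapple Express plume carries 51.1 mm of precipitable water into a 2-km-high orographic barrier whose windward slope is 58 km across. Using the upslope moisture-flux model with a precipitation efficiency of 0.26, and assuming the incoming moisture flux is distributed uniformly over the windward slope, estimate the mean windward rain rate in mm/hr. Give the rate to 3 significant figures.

R ≈ 23.3 mm/hr

Incoming column moisture flux per unit ridge length: F = V × PW = 28.2 × 51.1 = 1441.02 mm·m/s.
Spread over the 58 km slope with efficiency ε = 0.26: R = ε·F/W = 0.26 × 1441.02 / 58000 m = 6.460e-03 mm/s.
R = 6.460e-03 × 3600 = 23.3 mm/hr.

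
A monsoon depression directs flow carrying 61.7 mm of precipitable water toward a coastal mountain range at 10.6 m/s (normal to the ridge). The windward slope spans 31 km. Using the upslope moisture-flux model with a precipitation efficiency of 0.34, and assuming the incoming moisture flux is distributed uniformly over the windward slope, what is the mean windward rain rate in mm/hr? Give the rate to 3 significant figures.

R ≈ 25.8 mm/hr

Incoming column moisture flux per unit ridge length: F = V × PW = 10.6 × 61.7 = 654.02 mm·m/s.
Spread over the 31 km slope with efficiency ε = 0.34: R = ε·F/W = 0.34 × 654.02 / 31000 m = 7.173e-03 mm/s.
R = 7.173e-03 × 3600 = 25.8 mm/hr.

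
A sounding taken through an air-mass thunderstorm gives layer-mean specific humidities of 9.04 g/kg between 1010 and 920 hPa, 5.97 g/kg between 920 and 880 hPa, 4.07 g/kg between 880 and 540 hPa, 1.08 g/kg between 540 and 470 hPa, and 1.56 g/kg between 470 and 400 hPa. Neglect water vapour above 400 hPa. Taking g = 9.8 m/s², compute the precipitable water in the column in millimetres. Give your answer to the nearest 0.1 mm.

PW ≈ 26.7 mm

Precipitable water is the column-integrated vapour mass per unit area: PW = (1/g) Σ q̄ Δp, with q in kg/kg and Δp in Pa (1 kg/m² of water = 1 mm).
Layer 1010–920 hPa: Δp = 90 hPa = 9000 Pa, q̄ = 0.00904 kg/kg → 0.00904 × 9000 / 9.8 = 8.30 mm
Layer 920–880 hPa: Δp = 40 hPa = 4000 Pa, q̄ = 0.00597 kg/kg → 0.00597 × 4000 / 9.8 = 2.44 mm
Layer 880–540 hPa: Δp = 340 hPa = 34000 Pa, q̄ = 0.00407 kg/kg → 0.00407 × 34000 / 9.8 = 14.12 mm
Layer 540–470 hPa: Δp = 70 hPa = 7000 Pa, q̄ = 0.00108 kg/kg → 0.00108 × 7000 / 9.8 = 0.77 mm
Layer 470–400 hPa: Δp = 70 hPa = 7000 Pa, q̄ = 0.00156 kg/kg → 0.00156 × 7000 / 9.8 = 1.11 mm
PW = 8.30 + 2.44 + 14.12 + 0.77 + 1.11 = 26.74 ≈ 26.7 mm.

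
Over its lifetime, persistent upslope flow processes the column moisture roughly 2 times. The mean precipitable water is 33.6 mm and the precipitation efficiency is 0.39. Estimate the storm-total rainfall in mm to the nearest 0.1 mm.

Each cycle deposits ε × PW = 0.39 × 33.6 = 13.104 mm.
Over 2 cycles: 2 × 13.104 = 26.2 mm.

rainfall ≈ 26.2 mm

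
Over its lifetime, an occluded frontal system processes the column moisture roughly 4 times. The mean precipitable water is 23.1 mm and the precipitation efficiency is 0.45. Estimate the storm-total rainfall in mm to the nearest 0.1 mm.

Each cycle deposits ε × PW = 0.45 × 23.1 = 10.395 mm.
Over 4 cycles: 4 × 10.395 = 41.6 mm.

rainfall ≈ 41.6 mm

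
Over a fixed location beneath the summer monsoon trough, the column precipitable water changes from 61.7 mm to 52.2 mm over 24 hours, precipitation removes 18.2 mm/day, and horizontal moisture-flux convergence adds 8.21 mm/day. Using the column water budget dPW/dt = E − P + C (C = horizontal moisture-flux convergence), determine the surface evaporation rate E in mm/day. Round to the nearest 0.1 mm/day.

E ≈ 0.5 mm/day

dPW/dt = (52.2 − 61.7) mm / (24/24 day) = -9.500 mm/day.
E = dPW/dt + P − C = (-9.500) + 18.2 − (8.21) = 0.5 mm/day.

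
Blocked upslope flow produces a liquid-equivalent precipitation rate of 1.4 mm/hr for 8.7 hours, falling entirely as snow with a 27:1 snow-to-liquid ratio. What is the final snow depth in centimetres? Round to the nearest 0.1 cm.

snow depth ≈ 32.9 cm

Liquid-equivalent depth = 1.4 × 8.7 = 12.18 mm.
Snow depth = 12.18 mm × 27 = 328.86 mm = 32.9 cm.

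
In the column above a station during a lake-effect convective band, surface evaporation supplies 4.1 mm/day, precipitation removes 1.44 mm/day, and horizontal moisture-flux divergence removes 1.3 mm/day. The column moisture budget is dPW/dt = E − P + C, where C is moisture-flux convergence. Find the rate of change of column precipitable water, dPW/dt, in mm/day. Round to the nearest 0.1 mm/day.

dPW/dt ≈ 1.4 mm/day

dPW/dt = E − P + C = 4.1 − 1.44 + (-1.3) = 1.4 mm/day.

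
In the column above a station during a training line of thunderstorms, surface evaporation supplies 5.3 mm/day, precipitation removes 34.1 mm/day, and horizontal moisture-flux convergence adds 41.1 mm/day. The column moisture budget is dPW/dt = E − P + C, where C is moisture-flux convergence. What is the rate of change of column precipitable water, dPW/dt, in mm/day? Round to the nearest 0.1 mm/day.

dPW/dt ≈ 12.3 mm/day

dPW/dt = E − P + C = 5.3 − 34.1 + (41.1) = 12.3 mm/day.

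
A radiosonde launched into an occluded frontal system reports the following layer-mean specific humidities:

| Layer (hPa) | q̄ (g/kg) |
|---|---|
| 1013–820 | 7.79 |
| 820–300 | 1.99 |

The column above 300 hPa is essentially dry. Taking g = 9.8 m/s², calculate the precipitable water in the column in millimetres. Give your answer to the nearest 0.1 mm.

Precipitable water is the column-integrated vapour mass per unit area: PW = (1/g) Σ q̄ Δp, with q in kg/kg and Δp in Pa (1 kg/m² of water = 1 mm).
Layer 1013–820 hPa: Δp = 193 hPa = 19300 Pa, q̄ = 0.00779 kg/kg → 0.00779 × 19300 / 9.8 = 15.34 mm
Layer 820–300 hPa: Δp = 520 hPa = 52000 Pa, q̄ = 0.00199 kg/kg → 0.00199 × 52000 / 9.8 = 10.56 mm
PW = 15.34 + 10.56 = 25.90 ≈ 25.9 mm.

PW ≈ 25.9 mm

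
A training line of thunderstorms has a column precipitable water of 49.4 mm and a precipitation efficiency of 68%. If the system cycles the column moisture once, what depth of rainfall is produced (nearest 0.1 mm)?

rainfall ≈ 33.6 mm

Rainfall = ε × PW = 0.68 × 49.4 = 33.6 mm.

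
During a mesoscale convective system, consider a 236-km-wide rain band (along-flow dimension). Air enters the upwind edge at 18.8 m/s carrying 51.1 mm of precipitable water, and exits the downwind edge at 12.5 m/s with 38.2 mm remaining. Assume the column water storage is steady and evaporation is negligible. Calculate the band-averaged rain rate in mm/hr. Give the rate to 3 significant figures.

Column moisture flux per unit crosswind length is F = V × PW.
Inflow: F_in = 18.8 × 51.1 = 960.68 mm·m/s
Outflow: F_out = 12.5 × 38.2 = 477.5 mm·m/s
Steady-state rate R = (F_in − F_out)/L = (960.68 − 477.5) / 236000 m = 2.047e-03 mm/s.
R = 2.047e-03 × 3600 = 7.37 mm/hr.

R ≈ 7.37 mm/hr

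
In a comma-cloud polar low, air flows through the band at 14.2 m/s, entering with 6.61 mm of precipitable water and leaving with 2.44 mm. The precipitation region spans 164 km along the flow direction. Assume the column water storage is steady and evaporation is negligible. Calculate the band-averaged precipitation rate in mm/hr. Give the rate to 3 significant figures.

R ≈ 1.30 mm/hr

Column moisture flux per unit crosswind length is F = V × PW.
Inflow: F_in = 14.2 × 6.61 = 93.862 mm·m/s
Outflow: F_out = 14.2 × 2.44 = 34.648 mm·m/s
Steady-state rate R = (F_in − F_out)/L = (93.862 − 34.648) / 164000 m = 3.611e-04 mm/s.
R = 3.611e-04 × 3600 = 1.30 mm/hr.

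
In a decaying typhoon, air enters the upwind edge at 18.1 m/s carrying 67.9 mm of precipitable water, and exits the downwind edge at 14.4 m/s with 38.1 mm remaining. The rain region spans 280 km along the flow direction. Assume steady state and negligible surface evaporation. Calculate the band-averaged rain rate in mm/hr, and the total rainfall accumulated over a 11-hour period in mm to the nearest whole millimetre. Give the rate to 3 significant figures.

Column moisture flux per unit crosswind length is F = V × PW.
Inflow: F_in = 18.1 × 67.9 = 1228.99 mm·m/s
Outflow: F_out = 14.4 × 38.1 = 548.64 mm·m/s
Steady-state rate R = (F_in − F_out)/L = (1228.99 − 548.64) / 280000 m = 2.430e-03 mm/s.
R = 2.430e-03 × 3600 = 8.75 mm/hr.
Over 11 h: total = 8.75 × 11 = 96.25 ≈ 96 mm.

R ≈ 8.75 mm/hr; total ≈ 96 mm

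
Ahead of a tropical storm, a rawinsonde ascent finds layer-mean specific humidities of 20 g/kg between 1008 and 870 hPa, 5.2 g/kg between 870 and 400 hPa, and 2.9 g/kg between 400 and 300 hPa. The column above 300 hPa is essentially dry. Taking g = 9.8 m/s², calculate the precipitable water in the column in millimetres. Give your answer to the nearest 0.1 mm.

PW ≈ 56.1 mm

Precipitable water is the column-integrated vapour mass per unit area: PW = (1/g) Σ q̄ Δp, with q in kg/kg and Δp in Pa (1 kg/m² of water = 1 mm).
Layer 1008–870 hPa: Δp = 138 hPa = 13800 Pa, q̄ = 0.02 kg/kg → 0.02 × 13800 / 9.8 = 28.16 mm
Layer 870–400 hPa: Δp = 470 hPa = 47000 Pa, q̄ = 0.0052 kg/kg → 0.0052 × 47000 / 9.8 = 24.94 mm
Layer 400–300 hPa: Δp = 100 hPa = 10000 Pa, q̄ = 0.0029 kg/kg → 0.0029 × 10000 / 9.8 = 2.96 mm
PW = 28.16 + 24.94 + 2.96 = 56.06 ≈ 56.1 mm.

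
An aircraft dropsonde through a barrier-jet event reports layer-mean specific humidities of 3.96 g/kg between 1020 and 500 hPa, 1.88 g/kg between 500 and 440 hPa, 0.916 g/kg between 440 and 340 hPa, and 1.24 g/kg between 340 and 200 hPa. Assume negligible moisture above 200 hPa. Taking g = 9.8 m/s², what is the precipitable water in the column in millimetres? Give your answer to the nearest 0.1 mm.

Precipitable water is the column-integrated vapour mass per unit area: PW = (1/g) Σ q̄ Δp, with q in kg/kg and Δp in Pa (1 kg/m² of water = 1 mm).
Layer 1020–500 hPa: Δp = 520 hPa = 52000 Pa, q̄ = 0.00396 kg/kg → 0.00396 × 52000 / 9.8 = 21.01 mm
Layer 500–440 hPa: Δp = 60 hPa = 6000 Pa, q̄ = 0.00188 kg/kg → 0.00188 × 6000 / 9.8 = 1.15 mm
Layer 440–340 hPa: Δp = 100 hPa = 10000 Pa, q̄ = 0.000916 kg/kg → 0.000916 × 10000 / 9.8 = 0.93 mm
Layer 340–200 hPa: Δp = 140 hPa = 14000 Pa, q̄ = 0.00124 kg/kg → 0.00124 × 14000 / 9.8 = 1.77 mm
PW = 21.01 + 1.15 + 0.93 + 1.77 = 24.86 ≈ 24.9 mm.

PW ≈ 24.9 mm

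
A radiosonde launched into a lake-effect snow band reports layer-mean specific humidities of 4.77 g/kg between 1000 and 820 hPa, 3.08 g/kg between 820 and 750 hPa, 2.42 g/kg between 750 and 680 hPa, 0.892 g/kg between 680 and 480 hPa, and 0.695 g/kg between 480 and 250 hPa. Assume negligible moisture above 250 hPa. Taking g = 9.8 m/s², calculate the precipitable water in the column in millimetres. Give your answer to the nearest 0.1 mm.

Precipitable water is the column-integrated vapour mass per unit area: PW = (1/g) Σ q̄ Δp, with q in kg/kg and Δp in Pa (1 kg/m² of water = 1 mm).
Layer 1000–820 hPa: Δp = 180 hPa = 18000 Pa, q̄ = 0.00477 kg/kg → 0.00477 × 18000 / 9.8 = 8.76 mm
Layer 820–750 hPa: Δp = 70 hPa = 7000 Pa, q̄ = 0.00308 kg/kg → 0.00308 × 7000 / 9.8 = 2.20 mm
Layer 750–680 hPa: Δp = 70 hPa = 7000 Pa, q̄ = 0.00242 kg/kg → 0.00242 × 7000 / 9.8 = 1.73 mm
Layer 680–480 hPa: Δp = 200 hPa = 20000 Pa, q̄ = 0.000892 kg/kg → 0.000892 × 20000 / 9.8 = 1.82 mm
Layer 480–250 hPa: Δp = 230 hPa = 23000 Pa, q̄ = 0.000695 kg/kg → 0.000695 × 23000 / 9.8 = 1.63 mm
PW = 8.76 + 2.20 + 1.73 + 1.82 + 1.63 = 16.14 ≈ 16.1 mm.

PW ≈ 16.1 mm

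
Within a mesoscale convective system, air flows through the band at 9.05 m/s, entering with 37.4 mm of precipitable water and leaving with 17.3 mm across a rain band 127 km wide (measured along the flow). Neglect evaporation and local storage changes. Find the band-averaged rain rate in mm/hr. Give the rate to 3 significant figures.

R ≈ 5.16 mm/hr

Column moisture flux per unit crosswind length is F = V × PW.
Inflow: F_in = 9.05 × 37.4 = 338.47 mm·m/s
Outflow: F_out = 9.05 × 17.3 = 156.565 mm·m/s
Steady-state rate R = (F_in − F_out)/L = (338.47 − 156.565) / 127000 m = 1.432e-03 mm/s.
R = 1.432e-03 × 3600 = 5.16 mm/hr.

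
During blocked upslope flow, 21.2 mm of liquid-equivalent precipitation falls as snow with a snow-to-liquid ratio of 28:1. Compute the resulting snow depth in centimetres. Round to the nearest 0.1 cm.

Snow depth = liquid × ratio = 21.2 mm × 28 = 593.6 mm = 59.4 cm.

snow depth ≈ 59.4 cm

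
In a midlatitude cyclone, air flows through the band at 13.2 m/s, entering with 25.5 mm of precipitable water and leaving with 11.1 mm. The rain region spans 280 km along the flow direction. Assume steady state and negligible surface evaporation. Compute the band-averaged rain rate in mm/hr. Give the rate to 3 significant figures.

R ≈ 2.44 mm/hr

Column moisture flux per unit crosswind length is F = V × PW.
Inflow: F_in = 13.2 × 25.5 = 336.6 mm·m/s
Outflow: F_out = 13.2 × 11.1 = 146.52 mm·m/s
Steady-state rate R = (F_in − F_out)/L = (336.6 − 146.52) / 280000 m = 6.789e-04 mm/s.
R = 6.789e-04 × 3600 = 2.44 mm/hr.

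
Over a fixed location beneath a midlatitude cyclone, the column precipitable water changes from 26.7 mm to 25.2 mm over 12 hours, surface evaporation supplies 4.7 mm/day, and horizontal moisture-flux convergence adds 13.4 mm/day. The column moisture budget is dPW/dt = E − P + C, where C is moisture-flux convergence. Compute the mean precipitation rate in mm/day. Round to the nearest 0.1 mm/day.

dPW/dt = (25.2 − 26.7) mm / (12/24 day) = -3.000 mm/day.
P = E + C − dPW/dt = 4.7 + (13.4) − (-3.000) = 21.1 mm/day.

P ≈ 21.1 mm/day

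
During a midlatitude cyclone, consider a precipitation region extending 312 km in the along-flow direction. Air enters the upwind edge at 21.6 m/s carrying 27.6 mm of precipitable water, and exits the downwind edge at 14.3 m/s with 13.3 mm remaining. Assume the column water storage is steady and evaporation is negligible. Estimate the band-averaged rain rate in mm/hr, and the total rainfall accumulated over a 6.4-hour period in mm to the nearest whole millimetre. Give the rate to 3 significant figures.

Column moisture flux per unit crosswind length is F = V × PW.
Inflow: F_in = 21.6 × 27.6 = 596.16 mm·m/s
Outflow: F_out = 14.3 × 13.3 = 190.19 mm·m/s
Steady-state rate R = (F_in − F_out)/L = (596.16 − 190.19) / 312000 m = 1.301e-03 mm/s.
R = 1.301e-03 × 3600 = 4.68 mm/hr.
Over 6.4 h: total = 4.68 × 6.4 = 29.952 ≈ 30 mm.

R ≈ 4.68 mm/hr; total ≈ 30 mm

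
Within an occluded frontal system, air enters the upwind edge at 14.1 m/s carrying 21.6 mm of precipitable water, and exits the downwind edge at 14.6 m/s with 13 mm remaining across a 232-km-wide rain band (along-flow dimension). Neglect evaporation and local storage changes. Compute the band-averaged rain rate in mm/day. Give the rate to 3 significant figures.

R ≈ 42.7 mm/day

Column moisture flux per unit crosswind length is F = V × PW.
Inflow: F_in = 14.1 × 21.6 = 304.56 mm·m/s
Outflow: F_out = 14.6 × 13 = 189.8 mm·m/s
Steady-state rate R = (F_in − F_out)/L = (304.56 − 189.8) / 232000 m = 4.947e-04 mm/s.
R = 4.947e-04 × 3600 × 24 = 42.7 mm/day.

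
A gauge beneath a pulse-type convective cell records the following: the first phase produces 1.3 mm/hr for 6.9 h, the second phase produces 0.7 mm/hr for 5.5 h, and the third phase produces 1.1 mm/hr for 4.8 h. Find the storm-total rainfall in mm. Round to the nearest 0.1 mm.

total ≈ 18.1 mm

Total = Σ Rᵢ Δtᵢ = 1.3 × 6.9 + 0.7 × 5.5 + 1.1 × 4.8
      = 8.97 + 3.85 + 5.28 = 18.1 mm.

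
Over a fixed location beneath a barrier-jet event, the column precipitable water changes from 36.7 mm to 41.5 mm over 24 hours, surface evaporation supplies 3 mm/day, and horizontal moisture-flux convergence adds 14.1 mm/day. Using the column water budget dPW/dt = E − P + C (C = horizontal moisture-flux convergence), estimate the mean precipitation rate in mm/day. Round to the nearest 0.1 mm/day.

P ≈ 12.3 mm/day

dPW/dt = (41.5 − 36.7) mm / (24/24 day) = +4.800 mm/day.
P = E + C − dPW/dt = 3 + (14.1) − (+4.800) = 12.3 mm/day.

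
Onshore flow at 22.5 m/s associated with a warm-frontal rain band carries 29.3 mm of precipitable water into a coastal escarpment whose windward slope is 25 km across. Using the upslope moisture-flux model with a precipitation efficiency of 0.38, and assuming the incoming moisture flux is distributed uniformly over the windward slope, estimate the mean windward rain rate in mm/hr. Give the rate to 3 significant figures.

R ≈ 36.1 mm/hr

Incoming column moisture flux per unit ridge length: F = V × PW = 22.5 × 29.3 = 659.25 mm·m/s.
Spread over the 25 km slope with efficiency ε = 0.38: R = ε·F/W = 0.38 × 659.25 / 25000 m = 1.002e-02 mm/s.
R = 1.002e-02 × 3600 = 36.1 mm/hr.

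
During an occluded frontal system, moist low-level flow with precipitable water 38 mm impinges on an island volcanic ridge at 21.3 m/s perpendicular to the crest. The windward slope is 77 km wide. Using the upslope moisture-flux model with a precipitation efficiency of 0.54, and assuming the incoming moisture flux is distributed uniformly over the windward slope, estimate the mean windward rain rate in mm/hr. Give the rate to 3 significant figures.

Incoming column moisture flux per unit ridge length: F = V × PW = 21.3 × 38 = 809.4 mm·m/s.
Spread over the 77 km slope with efficiency ε = 0.54: R = ε·F/W = 0.54 × 809.4 / 77000 m = 5.676e-03 mm/s.
R = 5.676e-03 × 3600 = 20.4 mm/hr.

R ≈ 20.4 mm/hr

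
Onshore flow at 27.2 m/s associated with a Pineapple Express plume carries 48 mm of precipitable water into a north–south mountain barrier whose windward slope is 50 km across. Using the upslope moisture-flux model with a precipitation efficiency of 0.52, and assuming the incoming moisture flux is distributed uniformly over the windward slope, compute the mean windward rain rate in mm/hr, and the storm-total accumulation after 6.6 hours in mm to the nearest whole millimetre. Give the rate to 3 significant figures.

Incoming column moisture flux per unit ridge length: F = V × PW = 27.2 × 48 = 1305.6 mm·m/s.
Spread over the 50 km slope with efficiency ε = 0.52: R = ε·F/W = 0.52 × 1305.6 / 50000 m = 1.358e-02 mm/s.
R = 1.358e-02 × 3600 = 48.9 mm/hr.
Over 6.6 h: total = 48.9 × 6.6 = 322.74 ≈ 323 mm.

R ≈ 48.9 mm/hr; total ≈ 323 mm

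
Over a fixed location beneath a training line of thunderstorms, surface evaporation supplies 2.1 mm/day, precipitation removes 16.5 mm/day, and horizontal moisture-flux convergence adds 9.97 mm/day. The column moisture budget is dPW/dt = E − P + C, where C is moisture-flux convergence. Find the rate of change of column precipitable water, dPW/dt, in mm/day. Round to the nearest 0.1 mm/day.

dPW/dt = E − P + C = 2.1 − 16.5 + (9.97) = -4.4 mm/day.

dPW/dt ≈ -4.4 mm/day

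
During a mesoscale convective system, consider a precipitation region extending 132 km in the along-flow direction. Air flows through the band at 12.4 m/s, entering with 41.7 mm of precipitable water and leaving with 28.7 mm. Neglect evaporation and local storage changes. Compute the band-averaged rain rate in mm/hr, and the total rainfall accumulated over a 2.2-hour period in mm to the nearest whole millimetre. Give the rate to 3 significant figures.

R ≈ 4.40 mm/hr; total ≈ 10 mm

Column moisture flux per unit crosswind length is F = V × PW.
Inflow: F_in = 12.4 × 41.7 = 517.08 mm·m/s
Outflow: F_out = 12.4 × 28.7 = 355.88 mm·m/s
Steady-state rate R = (F_in − F_out)/L = (517.08 − 355.88) / 132000 m = 1.221e-03 mm/s.
R = 1.221e-03 × 3600 = 4.40 mm/hr.
Over 2.2 h: total = 4.40 × 2.2 = 9.68 ≈ 10 mm.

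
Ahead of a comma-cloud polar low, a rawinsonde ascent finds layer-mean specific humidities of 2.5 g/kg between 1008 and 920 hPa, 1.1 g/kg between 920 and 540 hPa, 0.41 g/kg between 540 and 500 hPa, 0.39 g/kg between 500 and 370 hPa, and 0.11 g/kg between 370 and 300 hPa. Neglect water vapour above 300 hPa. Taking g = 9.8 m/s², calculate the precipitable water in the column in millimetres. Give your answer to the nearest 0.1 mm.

PW ≈ 7.3 mm

Precipitable water is the column-integrated vapour mass per unit area: PW = (1/g) Σ q̄ Δp, with q in kg/kg and Δp in Pa (1 kg/m² of water = 1 mm).
Layer 1008–920 hPa: Δp = 88 hPa = 8800 Pa, q̄ = 0.0025 kg/kg → 0.0025 × 8800 / 9.8 = 2.24 mm
Layer 920–540 hPa: Δp = 380 hPa = 38000 Pa, q̄ = 0.0011 kg/kg → 0.0011 × 38000 / 9.8 = 4.27 mm
Layer 540–500 hPa: Δp = 40 hPa = 4000 Pa, q̄ = 0.00041 kg/kg → 0.00041 × 4000 / 9.8 = 0.17 mm
Layer 500–370 hPa: Δp = 130 hPa = 13000 Pa, q̄ = 0.00039 kg/kg → 0.00039 × 13000 / 9.8 = 0.52 mm
Layer 370–300 hPa: Δp = 70 hPa = 7000 Pa, q̄ = 0.00011 kg/kg → 0.00011 × 7000 / 9.8 = 0.08 mm
PW = 2.24 + 4.27 + 0.17 + 0.52 + 0.08 = 7.28 ≈ 7.3 mm.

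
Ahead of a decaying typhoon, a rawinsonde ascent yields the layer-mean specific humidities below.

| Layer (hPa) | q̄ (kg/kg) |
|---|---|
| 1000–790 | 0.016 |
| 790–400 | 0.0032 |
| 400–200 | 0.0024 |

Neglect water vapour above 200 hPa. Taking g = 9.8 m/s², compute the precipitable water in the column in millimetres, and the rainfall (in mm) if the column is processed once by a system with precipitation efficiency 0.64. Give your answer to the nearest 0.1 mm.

Precipitable water is the column-integrated vapour mass per unit area: PW = (1/g) Σ q̄ Δp, with q in kg/kg and Δp in Pa (1 kg/m² of water = 1 mm).
Layer 1000–790 hPa: Δp = 210 hPa = 21000 Pa, q̄ = 0.016 kg/kg → 0.016 × 21000 / 9.8 = 34.29 mm
Layer 790–400 hPa: Δp = 390 hPa = 39000 Pa, q̄ = 0.0032 kg/kg → 0.0032 × 39000 / 9.8 = 12.73 mm
Layer 400–200 hPa: Δp = 200 hPa = 20000 Pa, q̄ = 0.0024 kg/kg → 0.0024 × 20000 / 9.8 = 4.90 mm
PW = 34.29 + 12.73 + 4.90 = 51.92 ≈ 51.9 mm.
Rainfall = ε × PW = 0.64 × 51.9 = 33.2 mm.

PW ≈ 51.9 mm; rainfall ≈ 33.2 mm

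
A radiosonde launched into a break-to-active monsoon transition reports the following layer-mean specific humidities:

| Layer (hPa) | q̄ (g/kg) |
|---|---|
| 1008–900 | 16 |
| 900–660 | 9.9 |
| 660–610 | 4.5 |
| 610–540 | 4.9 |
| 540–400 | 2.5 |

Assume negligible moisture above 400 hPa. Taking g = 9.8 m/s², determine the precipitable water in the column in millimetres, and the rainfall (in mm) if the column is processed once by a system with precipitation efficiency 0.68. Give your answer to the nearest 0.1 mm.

PW ≈ 51.2 mm; rainfall ≈ 34.8 mm

Precipitable water is the column-integrated vapour mass per unit area: PW = (1/g) Σ q̄ Δp, with q in kg/kg and Δp in Pa (1 kg/m² of water = 1 mm).
Layer 1008–900 hPa: Δp = 108 hPa = 10800 Pa, q̄ = 0.016 kg/kg → 0.016 × 10800 / 9.8 = 17.63 mm
Layer 900–660 hPa: Δp = 240 hPa = 24000 Pa, q̄ = 0.0099 kg/kg → 0.0099 × 24000 / 9.8 = 24.24 mm
Layer 660–610 hPa: Δp = 50 hPa = 5000 Pa, q̄ = 0.0045 kg/kg → 0.0045 × 5000 / 9.8 = 2.30 mm
Layer 610–540 hPa: Δp = 70 hPa = 7000 Pa, q̄ = 0.0049 kg/kg → 0.0049 × 7000 / 9.8 = 3.50 mm
Layer 540–400 hPa: Δp = 140 hPa = 14000 Pa, q̄ = 0.0025 kg/kg → 0.0025 × 14000 / 9.8 = 3.57 mm
PW = 17.63 + 24.24 + 2.30 + 3.50 + 3.57 = 51.24 ≈ 51.2 mm.
Rainfall = ε × PW = 0.68 × 51.2 = 34.8 mm.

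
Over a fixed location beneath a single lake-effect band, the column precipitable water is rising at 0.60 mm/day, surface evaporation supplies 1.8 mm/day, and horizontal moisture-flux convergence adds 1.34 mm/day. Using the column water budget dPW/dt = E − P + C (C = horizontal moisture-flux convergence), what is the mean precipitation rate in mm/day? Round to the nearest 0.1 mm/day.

P ≈ 2.5 mm/day

dPW/dt = +0.60 mm/day.
P = E + C − dPW/dt = 1.8 + (1.34) − (+0.60) = 2.5 mm/day.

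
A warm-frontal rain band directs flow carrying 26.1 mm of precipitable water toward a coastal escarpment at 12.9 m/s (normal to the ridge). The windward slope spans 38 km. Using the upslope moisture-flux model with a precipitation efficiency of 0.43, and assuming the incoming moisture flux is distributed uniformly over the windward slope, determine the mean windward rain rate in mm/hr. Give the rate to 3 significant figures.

Incoming column moisture flux per unit ridge length: F = V × PW = 12.9 × 26.1 = 336.69 mm·m/s.
Spread over the 38 km slope with efficiency ε = 0.43: R = ε·F/W = 0.43 × 336.69 / 38000 m = 3.810e-03 mm/s.
R = 3.810e-03 × 3600 = 13.7 mm/hr.

R ≈ 13.7 mm/hr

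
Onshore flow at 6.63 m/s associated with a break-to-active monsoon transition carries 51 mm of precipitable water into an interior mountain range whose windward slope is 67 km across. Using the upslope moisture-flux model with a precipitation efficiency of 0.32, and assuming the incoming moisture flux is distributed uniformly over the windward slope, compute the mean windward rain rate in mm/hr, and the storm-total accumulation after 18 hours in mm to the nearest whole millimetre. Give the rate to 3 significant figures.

Incoming column moisture flux per unit ridge length: F = V × PW = 6.63 × 51 = 338.13 mm·m/s.
Spread over the 67 km slope with efficiency ε = 0.32: R = ε·F/W = 0.32 × 338.13 / 67000 m = 1.615e-03 mm/s.
R = 1.615e-03 × 3600 = 5.81 mm/hr.
Over 18 h: total = 5.81 × 18 = 104.58 ≈ 105 mm.

R ≈ 5.81 mm/hr; total ≈ 105 mm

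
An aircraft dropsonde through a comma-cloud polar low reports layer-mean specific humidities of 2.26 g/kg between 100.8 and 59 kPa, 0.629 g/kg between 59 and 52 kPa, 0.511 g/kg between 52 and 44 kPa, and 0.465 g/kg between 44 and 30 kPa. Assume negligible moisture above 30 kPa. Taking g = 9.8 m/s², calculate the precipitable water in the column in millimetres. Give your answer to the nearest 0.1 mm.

PW ≈ 11.2 mm

Precipitable water is the column-integrated vapour mass per unit area: PW = (1/g) Σ q̄ Δp, with q in kg/kg and Δp in Pa (1 kg/m² of water = 1 mm).
Layer 100.8–59 kPa: Δp = 418 hPa = 41800 Pa, q̄ = 0.00226 kg/kg → 0.00226 × 41800 / 9.8 = 9.64 mm
Layer 59–52 kPa: Δp = 70 hPa = 7000 Pa, q̄ = 0.000629 kg/kg → 0.000629 × 7000 / 9.8 = 0.45 mm
Layer 52–44 kPa: Δp = 80 hPa = 8000 Pa, q̄ = 0.000511 kg/kg → 0.000511 × 8000 / 9.8 = 0.42 mm
Layer 44–30 kPa: Δp = 140 hPa = 14000 Pa, q̄ = 0.000465 kg/kg → 0.000465 × 14000 / 9.8 = 0.66 mm
PW = 9.64 + 0.45 + 0.42 + 0.66 = 11.17 ≈ 11.2 mm.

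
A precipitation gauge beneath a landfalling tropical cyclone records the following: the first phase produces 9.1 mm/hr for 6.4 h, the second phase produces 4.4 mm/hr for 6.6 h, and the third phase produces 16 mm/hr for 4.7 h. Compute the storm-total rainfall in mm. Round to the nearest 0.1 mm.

total ≈ 162.5 mm

Total = Σ Rᵢ Δtᵢ = 9.1 × 6.4 + 4.4 × 6.6 + 16 × 4.7
      = 58.24 + 29.04 + 75.2 = 162.5 mm.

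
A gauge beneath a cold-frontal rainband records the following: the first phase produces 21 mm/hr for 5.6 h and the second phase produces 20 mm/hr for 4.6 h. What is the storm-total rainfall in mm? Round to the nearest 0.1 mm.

Total = Σ Rᵢ Δtᵢ = 21 × 5.6 + 20 × 4.6
      = 117.6 + 92 = 209.6 mm.

total ≈ 209.6 mm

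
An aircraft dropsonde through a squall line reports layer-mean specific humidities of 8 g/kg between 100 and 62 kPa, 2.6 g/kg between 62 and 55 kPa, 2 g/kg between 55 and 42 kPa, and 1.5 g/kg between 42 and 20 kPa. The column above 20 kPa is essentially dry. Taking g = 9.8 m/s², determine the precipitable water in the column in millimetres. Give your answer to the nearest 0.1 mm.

PW ≈ 38.9 mm

Precipitable water is the column-integrated vapour mass per unit area: PW = (1/g) Σ q̄ Δp, with q in kg/kg and Δp in Pa (1 kg/m² of water = 1 mm).
Layer 100–62 kPa: Δp = 380 hPa = 38000 Pa, q̄ = 0.008 kg/kg → 0.008 × 38000 / 9.8 = 31.02 mm
Layer 62–55 kPa: Δp = 70 hPa = 7000 Pa, q̄ = 0.0026 kg/kg → 0.0026 × 7000 / 9.8 = 1.86 mm
Layer 55–42 kPa: Δp = 130 hPa = 13000 Pa, q̄ = 0.002 kg/kg → 0.002 × 13000 / 9.8 = 2.65 mm
Layer 42–20 kPa: Δp = 220 hPa = 22000 Pa, q̄ = 0.0015 kg/kg → 0.0015 × 22000 / 9.8 = 3.37 mm
PW = 31.02 + 1.86 + 2.65 + 3.37 = 38.90 ≈ 38.9 mm.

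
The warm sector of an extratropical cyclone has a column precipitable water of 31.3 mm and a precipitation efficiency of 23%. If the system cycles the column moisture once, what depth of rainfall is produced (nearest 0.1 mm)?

rainfall ≈ 7.2 mm

Rainfall = ε × PW = 0.23 × 31.3 = 7.2 mm.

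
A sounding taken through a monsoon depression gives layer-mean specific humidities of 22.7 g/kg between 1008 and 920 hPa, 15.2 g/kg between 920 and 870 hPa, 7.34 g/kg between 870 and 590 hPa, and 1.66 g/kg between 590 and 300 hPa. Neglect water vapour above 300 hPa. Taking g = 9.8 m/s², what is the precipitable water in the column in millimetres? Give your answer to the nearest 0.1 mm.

PW ≈ 54.0 mm

Precipitable water is the column-integrated vapour mass per unit area: PW = (1/g) Σ q̄ Δp, with q in kg/kg and Δp in Pa (1 kg/m² of water = 1 mm).
Layer 1008–920 hPa: Δp = 88 hPa = 8800 Pa, q̄ = 0.0227 kg/kg → 0.0227 × 8800 / 9.8 = 20.38 mm
Layer 920–870 hPa: Δp = 50 hPa = 5000 Pa, q̄ = 0.0152 kg/kg → 0.0152 × 5000 / 9.8 = 7.76 mm
Layer 870–590 hPa: Δp = 280 hPa = 28000 Pa, q̄ = 0.00734 kg/kg → 0.00734 × 28000 / 9.8 = 20.97 mm
Layer 590–300 hPa: Δp = 290 hPa = 29000 Pa, q̄ = 0.00166 kg/kg → 0.00166 × 29000 / 9.8 = 4.91 mm
PW = 20.38 + 7.76 + 20.97 + 4.91 = 54.02 ≈ 54.0 mm.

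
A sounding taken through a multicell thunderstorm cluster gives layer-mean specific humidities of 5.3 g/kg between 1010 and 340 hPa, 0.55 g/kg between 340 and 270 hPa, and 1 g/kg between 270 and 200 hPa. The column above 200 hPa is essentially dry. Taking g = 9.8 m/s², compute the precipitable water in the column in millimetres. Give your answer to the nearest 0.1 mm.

PW ≈ 37.3 mm

Precipitable water is the column-integrated vapour mass per unit area: PW = (1/g) Σ q̄ Δp, with q in kg/kg and Δp in Pa (1 kg/m² of water = 1 mm).
Layer 1010–340 hPa: Δp = 670 hPa = 67000 Pa, q̄ = 0.0053 kg/kg → 0.0053 × 67000 / 9.8 = 36.23 mm
Layer 340–270 hPa: Δp = 70 hPa = 7000 Pa, q̄ = 0.00055 kg/kg → 0.00055 × 7000 / 9.8 = 0.39 mm
Layer 270–200 hPa: Δp = 70 hPa = 7000 Pa, q̄ = 0.001 kg/kg → 0.001 × 7000 / 9.8 = 0.71 mm
PW = 36.23 + 0.39 + 0.71 = 37.33 ≈ 37.3 mm.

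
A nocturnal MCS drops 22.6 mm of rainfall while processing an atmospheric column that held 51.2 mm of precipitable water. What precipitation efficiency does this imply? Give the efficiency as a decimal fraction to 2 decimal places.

ε ≈ 0.44

ε = rainfall / PW = 22.6 / 51.2 = 0.44.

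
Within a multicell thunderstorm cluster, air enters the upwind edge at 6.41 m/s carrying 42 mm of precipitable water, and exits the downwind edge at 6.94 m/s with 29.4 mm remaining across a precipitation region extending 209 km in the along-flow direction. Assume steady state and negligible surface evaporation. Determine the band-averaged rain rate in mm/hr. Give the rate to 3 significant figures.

R ≈ 1.12 mm/hr

Column moisture flux per unit crosswind length is F = V × PW.
Inflow: F_in = 6.41 × 42 = 269.22 mm·m/s
Outflow: F_out = 6.94 × 29.4 = 204.036 mm·m/s
Steady-state rate R = (F_in − F_out)/L = (269.22 − 204.036) / 209000 m = 3.119e-04 mm/s.
R = 3.119e-04 × 3600 = 1.12 mm/hr.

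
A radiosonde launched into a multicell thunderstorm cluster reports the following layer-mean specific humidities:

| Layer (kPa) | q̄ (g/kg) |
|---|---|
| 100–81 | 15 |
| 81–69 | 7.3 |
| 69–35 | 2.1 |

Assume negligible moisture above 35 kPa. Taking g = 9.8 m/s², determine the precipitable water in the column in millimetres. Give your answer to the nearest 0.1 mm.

Precipitable water is the column-integrated vapour mass per unit area: PW = (1/g) Σ q̄ Δp, with q in kg/kg and Δp in Pa (1 kg/m² of water = 1 mm).
Layer 100–81 kPa: Δp = 190 hPa = 19000 Pa, q̄ = 0.015 kg/kg → 0.015 × 19000 / 9.8 = 29.08 mm
Layer 81–69 kPa: Δp = 120 hPa = 12000 Pa, q̄ = 0.0073 kg/kg → 0.0073 × 12000 / 9.8 = 8.94 mm
Layer 69–35 kPa: Δp = 340 hPa = 34000 Pa, q̄ = 0.0021 kg/kg → 0.0021 × 34000 / 9.8 = 7.29 mm
PW = 29.08 + 8.94 + 7.29 = 45.31 ≈ 45.3 mm.

PW ≈ 45.3 mm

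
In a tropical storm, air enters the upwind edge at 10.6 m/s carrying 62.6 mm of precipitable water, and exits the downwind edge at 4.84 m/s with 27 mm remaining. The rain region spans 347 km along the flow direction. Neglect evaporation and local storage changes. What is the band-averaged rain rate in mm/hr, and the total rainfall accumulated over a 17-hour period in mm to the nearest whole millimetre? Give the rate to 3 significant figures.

Column moisture flux per unit crosswind length is F = V × PW.
Inflow: F_in = 10.6 × 62.6 = 663.56 mm·m/s
Outflow: F_out = 4.84 × 27 = 130.68 mm·m/s
Steady-state rate R = (F_in − F_out)/L = (663.56 − 130.68) / 347000 m = 1.536e-03 mm/s.
R = 1.536e-03 × 3600 = 5.53 mm/hr.
Over 17 h: total = 5.53 × 17 = 94.01 ≈ 94 mm.

R ≈ 5.53 mm/hr; total ≈ 94 mm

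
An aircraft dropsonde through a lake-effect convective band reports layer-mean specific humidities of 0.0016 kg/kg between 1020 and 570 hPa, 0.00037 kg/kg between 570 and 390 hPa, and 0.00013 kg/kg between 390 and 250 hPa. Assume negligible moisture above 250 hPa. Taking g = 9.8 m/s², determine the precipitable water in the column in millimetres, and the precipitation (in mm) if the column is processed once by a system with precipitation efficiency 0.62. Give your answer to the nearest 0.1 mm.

Precipitable water is the column-integrated vapour mass per unit area: PW = (1/g) Σ q̄ Δp, with q in kg/kg and Δp in Pa (1 kg/m² of water = 1 mm).
Layer 1020–570 hPa: Δp = 450 hPa = 45000 Pa, q̄ = 0.0016 kg/kg → 0.0016 × 45000 / 9.8 = 7.35 mm
Layer 570–390 hPa: Δp = 180 hPa = 18000 Pa, q̄ = 0.00037 kg/kg → 0.00037 × 18000 / 9.8 = 0.68 mm
Layer 390–250 hPa: Δp = 140 hPa = 14000 Pa, q̄ = 0.00013 kg/kg → 0.00013 × 14000 / 9.8 = 0.19 mm
PW = 7.35 + 0.68 + 0.19 = 8.22 ≈ 8.2 mm.
Precipitation = ε × PW = 0.62 × 8.2 = 5.1 mm.

PW ≈ 8.2 mm; precipitation ≈ 5.1 mm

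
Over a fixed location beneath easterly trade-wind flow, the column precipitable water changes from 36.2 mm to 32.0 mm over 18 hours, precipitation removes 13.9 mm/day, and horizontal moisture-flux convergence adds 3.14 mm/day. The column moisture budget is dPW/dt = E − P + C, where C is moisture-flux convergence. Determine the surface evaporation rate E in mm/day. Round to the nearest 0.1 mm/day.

E ≈ 5.2 mm/day

dPW/dt = (32.0 − 36.2) mm / (18/24 day) = -5.600 mm/day.
E = dPW/dt + P − C = (-5.600) + 13.9 − (3.14) = 5.2 mm/day.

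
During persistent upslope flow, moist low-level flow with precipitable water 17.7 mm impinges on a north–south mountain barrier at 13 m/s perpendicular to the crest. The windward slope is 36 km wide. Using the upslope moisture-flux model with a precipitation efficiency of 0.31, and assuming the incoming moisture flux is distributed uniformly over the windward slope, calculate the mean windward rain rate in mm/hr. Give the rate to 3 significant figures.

R ≈ 7.13 mm/hr

Incoming column moisture flux per unit ridge length: F = V × PW = 13 × 17.7 = 230.1 mm·m/s.
Spread over the 36 km slope with efficiency ε = 0.31: R = ε·F/W = 0.31 × 230.1 / 36000 m = 1.981e-03 mm/s.
R = 1.981e-03 × 3600 = 7.13 mm/hr.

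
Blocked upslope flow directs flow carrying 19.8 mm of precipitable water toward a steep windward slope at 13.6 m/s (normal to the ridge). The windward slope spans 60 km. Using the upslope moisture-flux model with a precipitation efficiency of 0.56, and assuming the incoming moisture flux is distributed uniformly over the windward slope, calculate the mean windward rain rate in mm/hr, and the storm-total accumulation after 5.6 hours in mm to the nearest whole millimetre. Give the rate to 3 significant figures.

Incoming column moisture flux per unit ridge length: F = V × PW = 13.6 × 19.8 = 269.28 mm·m/s.
Spread over the 60 km slope with efficiency ε = 0.56: R = ε·F/W = 0.56 × 269.28 / 60000 m = 2.513e-03 mm/s.
R = 2.513e-03 × 3600 = 9.05 mm/hr.
Over 5.6 h: total = 9.05 × 5.6 = 50.68 ≈ 51 mm.

R ≈ 9.05 mm/hr; total ≈ 51 mm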